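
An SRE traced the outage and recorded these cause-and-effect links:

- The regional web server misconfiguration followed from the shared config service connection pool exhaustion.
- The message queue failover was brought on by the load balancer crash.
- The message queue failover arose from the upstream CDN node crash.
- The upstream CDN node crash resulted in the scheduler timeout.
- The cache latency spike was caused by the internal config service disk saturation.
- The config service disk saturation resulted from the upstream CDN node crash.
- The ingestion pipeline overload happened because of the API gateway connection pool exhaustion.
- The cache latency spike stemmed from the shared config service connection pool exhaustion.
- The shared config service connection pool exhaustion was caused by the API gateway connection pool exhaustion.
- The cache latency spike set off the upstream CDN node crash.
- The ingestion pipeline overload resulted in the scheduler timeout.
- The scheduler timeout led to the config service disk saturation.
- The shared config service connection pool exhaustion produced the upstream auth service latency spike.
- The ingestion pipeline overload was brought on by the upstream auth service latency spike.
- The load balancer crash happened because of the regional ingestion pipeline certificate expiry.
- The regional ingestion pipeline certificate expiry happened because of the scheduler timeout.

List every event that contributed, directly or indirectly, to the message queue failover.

Immediate causes of the message queue failover: the upstream CDN node crash, the load balancer crash.
Further upstream: the API gateway connection pool exhaustion, the shared config service connection pool exhaustion, the upstream auth service latency spike, the ingestion pipeline overload, the cache latency spike, the scheduler timeout, the regional ingestion pipeline certificate expiry, the internal config service disk saturation.

the API gateway connection pool exhaustion, the cache latency spike, the ingestion pipeline overload, the internal config service disk saturation, the load balancer crash, the regional ingestion pipeline certificate expiry, the scheduler timeout, the shared config service connection pool exhaustion, the upstream CDN node crash, the upstream auth service latency spike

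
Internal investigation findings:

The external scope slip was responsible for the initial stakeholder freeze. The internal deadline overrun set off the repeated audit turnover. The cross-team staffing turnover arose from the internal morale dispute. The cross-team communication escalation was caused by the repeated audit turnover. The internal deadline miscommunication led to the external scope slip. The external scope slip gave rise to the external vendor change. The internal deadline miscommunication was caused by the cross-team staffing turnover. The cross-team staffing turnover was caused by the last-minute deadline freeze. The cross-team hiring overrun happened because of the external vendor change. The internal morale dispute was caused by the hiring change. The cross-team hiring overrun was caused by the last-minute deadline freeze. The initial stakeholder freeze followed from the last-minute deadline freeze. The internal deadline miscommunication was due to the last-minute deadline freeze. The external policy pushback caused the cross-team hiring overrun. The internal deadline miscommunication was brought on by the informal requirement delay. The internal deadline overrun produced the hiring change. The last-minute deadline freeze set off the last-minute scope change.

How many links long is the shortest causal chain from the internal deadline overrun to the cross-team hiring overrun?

7

Shortest chain: the internal deadline overrun → the hiring change → the internal morale dispute → the cross-team staffing turnover → the internal deadline miscommunication → the external scope slip → the external vendor change → the cross-team hiring overrun.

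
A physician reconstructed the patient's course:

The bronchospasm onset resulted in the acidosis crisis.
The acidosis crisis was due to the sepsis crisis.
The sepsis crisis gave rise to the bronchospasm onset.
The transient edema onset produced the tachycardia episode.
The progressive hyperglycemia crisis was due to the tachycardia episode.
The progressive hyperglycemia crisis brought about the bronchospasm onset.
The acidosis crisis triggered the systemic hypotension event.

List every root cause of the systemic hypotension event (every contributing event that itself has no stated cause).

Tracing upstream from the systemic hypotension event: the systemic hypotension event ← the acidosis crisis ← the bronchospasm onset ← the progressive hyperglycemia crisis ← the tachycardia episode ← the transient edema onset.
A separate upstream branch: the systemic hypotension event ← the acidosis crisis ← the sepsis crisis.
Each of those chain origins has no stated cause.

the sepsis crisis, the transient edema onset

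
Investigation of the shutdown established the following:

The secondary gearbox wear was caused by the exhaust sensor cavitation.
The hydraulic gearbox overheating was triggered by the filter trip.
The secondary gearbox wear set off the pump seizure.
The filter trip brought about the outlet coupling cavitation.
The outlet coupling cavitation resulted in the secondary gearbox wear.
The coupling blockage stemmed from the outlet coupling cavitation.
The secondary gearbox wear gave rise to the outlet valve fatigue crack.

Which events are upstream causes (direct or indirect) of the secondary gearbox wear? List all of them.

Immediate causes of the secondary gearbox wear: the outlet coupling cavitation, the exhaust sensor cavitation.
Further upstream: the filter trip.

the exhaust sensor cavitation, the filter trip, the outlet coupling cavitation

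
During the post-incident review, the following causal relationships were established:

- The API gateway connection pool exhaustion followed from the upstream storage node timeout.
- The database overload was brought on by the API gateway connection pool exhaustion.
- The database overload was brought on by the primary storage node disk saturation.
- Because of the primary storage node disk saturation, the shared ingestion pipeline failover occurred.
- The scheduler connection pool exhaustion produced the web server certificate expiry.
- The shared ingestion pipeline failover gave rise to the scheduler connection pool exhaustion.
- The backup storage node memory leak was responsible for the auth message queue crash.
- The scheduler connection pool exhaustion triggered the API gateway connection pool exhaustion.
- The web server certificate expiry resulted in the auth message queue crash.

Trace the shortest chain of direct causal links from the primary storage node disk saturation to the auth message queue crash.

the primary storage node disk saturation → the shared ingestion pipeline failover
the shared ingestion pipeline failover → the scheduler connection pool exhaustion
the scheduler connection pool exhaustion → the web server certificate expiry
the web server certificate expiry → the auth message queue crash
Length: 4 steps.

the primary storage node disk saturation → the shared ingestion pipeline failover → the scheduler connection pool exhaustion → the web server certificate expiry → the auth message queue crash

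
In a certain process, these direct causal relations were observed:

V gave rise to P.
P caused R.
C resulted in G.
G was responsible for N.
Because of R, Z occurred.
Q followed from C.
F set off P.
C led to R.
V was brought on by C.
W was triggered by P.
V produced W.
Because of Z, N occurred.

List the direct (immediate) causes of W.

Upstream contributors include C, F, but only P, V feed directly into W.

P, V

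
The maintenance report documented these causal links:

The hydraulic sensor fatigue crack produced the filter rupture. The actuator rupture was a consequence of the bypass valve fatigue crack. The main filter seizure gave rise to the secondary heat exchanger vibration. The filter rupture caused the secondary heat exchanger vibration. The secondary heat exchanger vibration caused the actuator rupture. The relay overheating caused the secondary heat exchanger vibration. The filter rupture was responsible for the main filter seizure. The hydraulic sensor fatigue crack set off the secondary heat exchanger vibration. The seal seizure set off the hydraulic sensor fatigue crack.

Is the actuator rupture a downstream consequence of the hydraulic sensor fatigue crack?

There is a causal chain: the hydraulic sensor fatigue crack → the secondary heat exchanger vibration → the actuator rupture.

Yes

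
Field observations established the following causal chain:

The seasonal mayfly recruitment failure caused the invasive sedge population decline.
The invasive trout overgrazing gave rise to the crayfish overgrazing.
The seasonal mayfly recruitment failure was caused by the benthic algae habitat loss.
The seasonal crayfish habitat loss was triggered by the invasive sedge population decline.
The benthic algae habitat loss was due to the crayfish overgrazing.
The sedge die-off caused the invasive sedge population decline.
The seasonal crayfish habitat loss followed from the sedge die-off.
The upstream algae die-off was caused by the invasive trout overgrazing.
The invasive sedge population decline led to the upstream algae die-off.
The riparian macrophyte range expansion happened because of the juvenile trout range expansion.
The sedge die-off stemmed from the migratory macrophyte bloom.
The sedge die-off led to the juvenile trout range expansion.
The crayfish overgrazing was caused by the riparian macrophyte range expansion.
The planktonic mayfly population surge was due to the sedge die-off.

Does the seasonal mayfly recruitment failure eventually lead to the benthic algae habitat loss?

No

The seasonal mayfly recruitment failure leads to the invasive sedge population decline, the upstream algae die-off, the seasonal crayfish habitat loss; the benthic algae habitat loss is not among them.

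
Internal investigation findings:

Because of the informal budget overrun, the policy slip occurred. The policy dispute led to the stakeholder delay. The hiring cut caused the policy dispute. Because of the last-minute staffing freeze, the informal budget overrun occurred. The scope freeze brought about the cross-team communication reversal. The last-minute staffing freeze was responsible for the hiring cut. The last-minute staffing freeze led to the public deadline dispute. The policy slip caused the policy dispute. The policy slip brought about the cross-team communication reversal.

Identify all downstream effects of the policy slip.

the cross-team communication reversal, the policy dispute, the stakeholder delay

Direct effects: the policy dispute, the cross-team communication reversal.
2 steps out: the stakeholder delay.
Not reachable from it: the last-minute staffing freeze, the hiring cut, the informal budget overrun, the public deadline dispute, the scope freeze.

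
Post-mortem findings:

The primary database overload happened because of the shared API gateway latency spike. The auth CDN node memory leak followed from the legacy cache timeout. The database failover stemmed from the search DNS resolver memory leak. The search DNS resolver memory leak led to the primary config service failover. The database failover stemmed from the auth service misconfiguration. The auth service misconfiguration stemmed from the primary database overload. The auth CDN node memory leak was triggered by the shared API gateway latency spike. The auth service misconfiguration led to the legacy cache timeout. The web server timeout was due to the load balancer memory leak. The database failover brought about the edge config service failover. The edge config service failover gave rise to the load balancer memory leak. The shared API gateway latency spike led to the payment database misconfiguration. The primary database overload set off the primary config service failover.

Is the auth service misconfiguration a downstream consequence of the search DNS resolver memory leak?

No

The search DNS resolver memory leak leads to the primary config service failover, the database failover, the edge config service failover, the load balancer memory leak, the web server timeout; the auth service misconfiguration is not among them.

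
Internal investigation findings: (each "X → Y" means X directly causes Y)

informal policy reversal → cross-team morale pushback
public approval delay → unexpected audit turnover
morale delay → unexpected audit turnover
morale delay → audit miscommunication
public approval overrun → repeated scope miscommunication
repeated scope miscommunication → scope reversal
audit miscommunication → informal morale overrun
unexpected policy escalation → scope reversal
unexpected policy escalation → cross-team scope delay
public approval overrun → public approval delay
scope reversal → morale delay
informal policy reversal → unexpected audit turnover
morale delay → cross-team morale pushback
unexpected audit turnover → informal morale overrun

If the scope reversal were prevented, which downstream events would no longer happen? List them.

Downstream of the scope reversal: the morale delay, the cross-team morale pushback, the audit miscommunication, the unexpected audit turnover, the informal morale overrun.
Of those, still caused via another path: the cross-team morale pushback, the unexpected audit turnover, the informal morale overrun.
The remainder have no surviving cause.

the audit miscommunication, the morale delay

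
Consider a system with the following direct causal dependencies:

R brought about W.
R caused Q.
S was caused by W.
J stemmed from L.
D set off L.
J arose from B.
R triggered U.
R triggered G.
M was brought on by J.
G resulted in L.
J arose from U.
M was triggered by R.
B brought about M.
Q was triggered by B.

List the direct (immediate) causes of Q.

B, R

B, R → Q with nothing further upstream stated.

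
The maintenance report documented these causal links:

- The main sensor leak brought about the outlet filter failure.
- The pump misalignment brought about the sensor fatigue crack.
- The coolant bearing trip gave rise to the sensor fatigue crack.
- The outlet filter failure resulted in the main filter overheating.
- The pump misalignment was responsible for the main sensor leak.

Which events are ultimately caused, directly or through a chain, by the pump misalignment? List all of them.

the main filter overheating, the main sensor leak, the outlet filter failure, the sensor fatigue crack

Direct effects: the main sensor leak, the sensor fatigue crack.
2 steps out: the outlet filter failure.
3 steps out: the main filter overheating.
Not reachable from it: the coolant bearing trip.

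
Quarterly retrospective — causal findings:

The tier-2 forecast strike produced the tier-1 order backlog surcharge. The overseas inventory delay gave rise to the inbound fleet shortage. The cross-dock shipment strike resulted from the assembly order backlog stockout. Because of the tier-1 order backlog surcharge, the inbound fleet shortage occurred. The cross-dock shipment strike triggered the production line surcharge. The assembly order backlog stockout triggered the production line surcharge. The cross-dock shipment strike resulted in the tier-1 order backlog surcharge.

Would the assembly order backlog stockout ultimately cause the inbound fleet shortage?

There is a causal chain: the assembly order backlog stockout → the cross-dock shipment strike → the tier-1 order backlog surcharge → the inbound fleet shortage.

Yes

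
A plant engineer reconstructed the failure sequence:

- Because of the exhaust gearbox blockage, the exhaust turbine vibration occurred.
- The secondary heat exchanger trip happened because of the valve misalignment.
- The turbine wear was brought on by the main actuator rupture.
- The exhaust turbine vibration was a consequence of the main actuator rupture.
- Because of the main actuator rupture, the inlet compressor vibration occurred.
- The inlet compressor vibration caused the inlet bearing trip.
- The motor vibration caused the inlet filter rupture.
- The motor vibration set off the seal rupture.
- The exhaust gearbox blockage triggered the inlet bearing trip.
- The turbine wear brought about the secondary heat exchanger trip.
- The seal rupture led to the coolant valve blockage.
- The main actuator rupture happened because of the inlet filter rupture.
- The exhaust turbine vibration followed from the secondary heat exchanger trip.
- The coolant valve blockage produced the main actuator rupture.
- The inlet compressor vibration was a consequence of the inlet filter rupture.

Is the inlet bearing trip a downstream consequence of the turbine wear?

No

The turbine wear leads to the secondary heat exchanger trip, the exhaust turbine vibration; the inlet bearing trip is not among them.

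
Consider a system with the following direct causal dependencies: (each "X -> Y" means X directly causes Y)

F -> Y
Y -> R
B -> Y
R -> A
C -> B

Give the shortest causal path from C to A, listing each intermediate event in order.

C → B → Y → R → A

C → B
B → Y
Y → R
R → A
Length: 4 steps.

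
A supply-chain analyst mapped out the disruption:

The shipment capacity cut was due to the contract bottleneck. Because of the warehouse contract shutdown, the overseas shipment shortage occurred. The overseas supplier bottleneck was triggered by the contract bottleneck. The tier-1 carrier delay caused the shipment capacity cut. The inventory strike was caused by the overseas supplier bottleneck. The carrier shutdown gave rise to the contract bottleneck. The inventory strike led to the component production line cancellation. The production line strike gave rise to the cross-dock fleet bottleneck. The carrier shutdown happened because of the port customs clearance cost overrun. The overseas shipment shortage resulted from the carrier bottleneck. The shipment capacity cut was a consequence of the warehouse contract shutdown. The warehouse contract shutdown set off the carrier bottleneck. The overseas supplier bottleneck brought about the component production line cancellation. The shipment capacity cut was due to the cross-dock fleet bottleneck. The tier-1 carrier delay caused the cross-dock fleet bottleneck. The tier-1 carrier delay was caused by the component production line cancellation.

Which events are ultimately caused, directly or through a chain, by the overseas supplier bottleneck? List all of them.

the component production line cancellation, the cross-dock fleet bottleneck, the inventory strike, the shipment capacity cut, the tier-1 carrier delay

Direct effects: the inventory strike, the component production line cancellation.
2 steps out: the tier-1 carrier delay.
3 steps out: the cross-dock fleet bottleneck, the shipment capacity cut.
Not reachable from it: the warehouse contract shutdown, the carrier bottleneck, the port customs clearance cost overrun, the carrier shutdown, the contract bottleneck, the production line strike, the overseas shipment shortage.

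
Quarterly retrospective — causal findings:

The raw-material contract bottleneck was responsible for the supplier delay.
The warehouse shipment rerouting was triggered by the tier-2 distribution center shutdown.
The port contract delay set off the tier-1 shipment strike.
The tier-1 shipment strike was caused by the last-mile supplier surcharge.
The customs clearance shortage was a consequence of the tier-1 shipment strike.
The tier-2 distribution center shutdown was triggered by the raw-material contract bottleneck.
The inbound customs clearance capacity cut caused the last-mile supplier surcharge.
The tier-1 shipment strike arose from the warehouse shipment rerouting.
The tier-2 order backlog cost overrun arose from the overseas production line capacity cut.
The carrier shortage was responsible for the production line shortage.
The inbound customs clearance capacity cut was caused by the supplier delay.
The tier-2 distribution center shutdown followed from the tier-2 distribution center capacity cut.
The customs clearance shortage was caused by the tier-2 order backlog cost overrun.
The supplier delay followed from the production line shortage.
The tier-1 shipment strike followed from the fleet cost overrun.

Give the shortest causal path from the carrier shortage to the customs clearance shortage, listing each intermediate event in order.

the carrier shortage → the production line shortage
the production line shortage → the supplier delay
the supplier delay → the inbound customs clearance capacity cut
the inbound customs clearance capacity cut → the last-mile supplier surcharge
the last-mile supplier surcharge → the tier-1 shipment strike
the tier-1 shipment strike → the customs clearance shortage
Length: 6 steps.

the carrier shortage → the production line shortage → the supplier delay → the inbound customs clearance capacity cut → the last-mile supplier surcharge → the tier-1 shipment strike → the customs clearance shortage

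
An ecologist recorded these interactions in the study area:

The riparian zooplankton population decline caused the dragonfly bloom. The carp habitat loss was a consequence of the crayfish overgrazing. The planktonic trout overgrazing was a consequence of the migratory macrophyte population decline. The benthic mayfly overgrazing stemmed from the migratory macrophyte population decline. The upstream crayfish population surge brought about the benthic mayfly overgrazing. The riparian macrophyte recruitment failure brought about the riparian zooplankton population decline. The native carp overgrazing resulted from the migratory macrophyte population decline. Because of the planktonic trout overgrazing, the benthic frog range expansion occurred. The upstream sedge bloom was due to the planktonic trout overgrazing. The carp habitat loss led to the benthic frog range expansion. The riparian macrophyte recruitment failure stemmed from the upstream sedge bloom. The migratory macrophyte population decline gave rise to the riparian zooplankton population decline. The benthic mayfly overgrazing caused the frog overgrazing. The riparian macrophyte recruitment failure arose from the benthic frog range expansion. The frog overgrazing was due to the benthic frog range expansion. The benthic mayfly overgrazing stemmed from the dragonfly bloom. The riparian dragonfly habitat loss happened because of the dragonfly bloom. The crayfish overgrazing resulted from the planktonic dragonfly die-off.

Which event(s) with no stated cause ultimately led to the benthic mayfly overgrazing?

Tracing upstream from the benthic mayfly overgrazing: the benthic mayfly overgrazing ← the migratory macrophyte population decline.
A separate upstream branch: the benthic mayfly overgrazing ← the dragonfly bloom ← the riparian zooplankton population decline ← the riparian macrophyte recruitment failure ← the benthic frog range expansion ← the carp habitat loss ← the crayfish overgrazing ← the planktonic dragonfly die-off.
A separate upstream branch: the benthic mayfly overgrazing ← the upstream crayfish population surge.
Each of those chain origins has no stated cause.

the migratory macrophyte population decline, the planktonic dragonfly die-off, the upstream crayfish population surge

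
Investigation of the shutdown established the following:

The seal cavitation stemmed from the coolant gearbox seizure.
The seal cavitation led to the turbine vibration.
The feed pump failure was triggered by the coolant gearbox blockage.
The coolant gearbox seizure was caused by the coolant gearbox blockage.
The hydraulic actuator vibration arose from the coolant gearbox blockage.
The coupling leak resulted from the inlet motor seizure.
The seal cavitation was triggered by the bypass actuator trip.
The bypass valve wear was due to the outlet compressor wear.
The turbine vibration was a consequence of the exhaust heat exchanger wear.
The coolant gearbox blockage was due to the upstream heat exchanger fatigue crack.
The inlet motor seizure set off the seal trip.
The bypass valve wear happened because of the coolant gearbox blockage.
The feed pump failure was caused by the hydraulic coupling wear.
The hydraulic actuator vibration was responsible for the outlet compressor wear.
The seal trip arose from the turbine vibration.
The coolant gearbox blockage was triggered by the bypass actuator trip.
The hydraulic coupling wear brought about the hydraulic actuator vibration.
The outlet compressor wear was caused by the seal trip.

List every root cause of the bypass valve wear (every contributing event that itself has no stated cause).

Tracing upstream from the bypass valve wear: the bypass valve wear ← the outlet compressor wear ← the seal trip ← the inlet motor seizure.
A separate upstream branch: the bypass valve wear ← the outlet compressor wear ← the seal trip ← the turbine vibration ← the exhaust heat exchanger wear.
A separate upstream branch: the bypass valve wear ← the coolant gearbox blockage ← the bypass actuator trip.
A separate upstream branch: the bypass valve wear ← the coolant gearbox blockage ← the upstream heat exchanger fatigue crack.
A separate upstream branch: the bypass valve wear ← the outlet compressor wear ← the hydraulic actuator vibration ← the hydraulic coupling wear.
Each of those chain origins has no stated cause.

the bypass actuator trip, the exhaust heat exchanger wear, the hydraulic coupling wear, the inlet motor seizure, the upstream heat exchanger fatigue crack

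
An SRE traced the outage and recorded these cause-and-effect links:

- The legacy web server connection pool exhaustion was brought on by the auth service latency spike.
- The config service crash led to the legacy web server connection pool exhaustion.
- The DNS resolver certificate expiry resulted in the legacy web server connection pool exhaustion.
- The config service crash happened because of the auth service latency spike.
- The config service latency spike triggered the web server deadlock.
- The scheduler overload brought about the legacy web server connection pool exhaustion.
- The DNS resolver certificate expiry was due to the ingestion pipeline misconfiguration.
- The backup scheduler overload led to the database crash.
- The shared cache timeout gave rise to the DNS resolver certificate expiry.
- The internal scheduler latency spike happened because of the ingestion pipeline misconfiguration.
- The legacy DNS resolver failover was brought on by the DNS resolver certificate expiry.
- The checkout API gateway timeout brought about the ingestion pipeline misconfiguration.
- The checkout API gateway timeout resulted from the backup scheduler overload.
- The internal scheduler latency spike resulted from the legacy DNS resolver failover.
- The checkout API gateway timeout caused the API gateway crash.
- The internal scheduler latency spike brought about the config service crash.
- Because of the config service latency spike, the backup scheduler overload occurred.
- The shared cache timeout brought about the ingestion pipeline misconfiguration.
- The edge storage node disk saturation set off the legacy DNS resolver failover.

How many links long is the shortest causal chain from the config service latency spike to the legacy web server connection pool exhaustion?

5

Shortest chain: the config service latency spike → the backup scheduler overload → the checkout API gateway timeout → the ingestion pipeline misconfiguration → the DNS resolver certificate expiry → the legacy web server connection pool exhaustion.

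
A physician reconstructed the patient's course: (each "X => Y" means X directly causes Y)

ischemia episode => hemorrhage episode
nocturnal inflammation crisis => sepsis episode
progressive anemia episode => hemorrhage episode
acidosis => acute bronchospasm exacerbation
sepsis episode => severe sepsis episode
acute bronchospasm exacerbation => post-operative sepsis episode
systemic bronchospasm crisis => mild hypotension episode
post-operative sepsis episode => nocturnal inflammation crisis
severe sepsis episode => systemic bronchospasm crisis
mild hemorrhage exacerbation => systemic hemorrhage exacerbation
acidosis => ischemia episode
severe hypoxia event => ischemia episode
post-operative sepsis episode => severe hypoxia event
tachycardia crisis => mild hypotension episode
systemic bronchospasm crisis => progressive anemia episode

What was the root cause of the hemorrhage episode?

Tracing upstream from the hemorrhage episode: the hemorrhage episode ← the ischemia episode ← the acidosis.
The acidosis has no stated cause, so it is the root.

the acidosis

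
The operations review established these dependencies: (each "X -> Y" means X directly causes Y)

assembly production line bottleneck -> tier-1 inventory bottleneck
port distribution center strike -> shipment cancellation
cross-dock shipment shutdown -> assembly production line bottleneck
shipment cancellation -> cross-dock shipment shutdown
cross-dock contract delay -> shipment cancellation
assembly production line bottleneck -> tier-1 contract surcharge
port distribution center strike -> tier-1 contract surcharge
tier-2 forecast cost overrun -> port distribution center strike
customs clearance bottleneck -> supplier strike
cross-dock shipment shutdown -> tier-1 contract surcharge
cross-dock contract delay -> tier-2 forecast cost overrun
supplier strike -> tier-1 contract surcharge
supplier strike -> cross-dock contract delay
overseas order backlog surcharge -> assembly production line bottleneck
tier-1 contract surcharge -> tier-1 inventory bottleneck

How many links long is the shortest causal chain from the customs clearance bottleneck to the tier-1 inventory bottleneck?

Shortest chain: the customs clearance bottleneck → the supplier strike → the tier-1 contract surcharge → the tier-1 inventory bottleneck.

3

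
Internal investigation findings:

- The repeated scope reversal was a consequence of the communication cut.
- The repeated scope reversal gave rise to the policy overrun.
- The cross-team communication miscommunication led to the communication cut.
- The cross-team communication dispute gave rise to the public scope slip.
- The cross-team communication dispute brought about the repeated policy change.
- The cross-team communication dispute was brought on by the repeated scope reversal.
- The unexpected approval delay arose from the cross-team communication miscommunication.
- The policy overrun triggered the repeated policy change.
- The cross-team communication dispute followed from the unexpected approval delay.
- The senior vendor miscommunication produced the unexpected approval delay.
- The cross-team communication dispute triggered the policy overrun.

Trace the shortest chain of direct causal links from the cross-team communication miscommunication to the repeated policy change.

the cross-team communication miscommunication → the unexpected approval delay
the unexpected approval delay → the cross-team communication dispute
the cross-team communication dispute → the repeated policy change
Length: 3 steps.

the cross-team communication miscommunication → the unexpected approval delay → the cross-team communication dispute → the repeated policy change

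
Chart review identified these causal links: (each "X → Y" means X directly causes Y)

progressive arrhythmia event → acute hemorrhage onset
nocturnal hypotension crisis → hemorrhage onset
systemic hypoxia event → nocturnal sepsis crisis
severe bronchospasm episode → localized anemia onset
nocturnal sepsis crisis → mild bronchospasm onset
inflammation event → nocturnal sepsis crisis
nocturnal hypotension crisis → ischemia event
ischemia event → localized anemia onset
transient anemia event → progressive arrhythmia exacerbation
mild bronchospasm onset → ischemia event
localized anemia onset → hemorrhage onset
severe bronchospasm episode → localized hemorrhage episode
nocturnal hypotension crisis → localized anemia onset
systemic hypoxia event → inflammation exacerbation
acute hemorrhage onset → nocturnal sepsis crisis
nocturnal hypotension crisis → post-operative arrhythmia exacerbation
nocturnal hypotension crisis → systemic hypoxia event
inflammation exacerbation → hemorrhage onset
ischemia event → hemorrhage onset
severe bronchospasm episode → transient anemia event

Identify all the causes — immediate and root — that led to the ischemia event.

the acute hemorrhage onset, the inflammation event, the mild bronchospasm onset, the nocturnal hypotension crisis, the nocturnal sepsis crisis, the progressive arrhythmia event, the systemic hypoxia event

Immediate causes of the ischemia event: the nocturnal hypotension crisis, the mild bronchospasm onset.
Further upstream: the progressive arrhythmia event, the systemic hypoxia event, the acute hemorrhage onset, the inflammation event, the nocturnal sepsis crisis.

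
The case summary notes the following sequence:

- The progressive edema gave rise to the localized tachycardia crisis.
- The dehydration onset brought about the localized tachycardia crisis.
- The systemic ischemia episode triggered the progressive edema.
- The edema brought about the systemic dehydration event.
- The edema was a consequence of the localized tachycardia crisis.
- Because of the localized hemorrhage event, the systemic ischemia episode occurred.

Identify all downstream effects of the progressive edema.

the edema, the localized tachycardia crisis, the systemic dehydration event

Direct effects: the localized tachycardia crisis.
2 steps out: the edema.
3 steps out: the systemic dehydration event.
Not reachable from it: the localized hemorrhage event, the systemic ischemia episode, the dehydration onset.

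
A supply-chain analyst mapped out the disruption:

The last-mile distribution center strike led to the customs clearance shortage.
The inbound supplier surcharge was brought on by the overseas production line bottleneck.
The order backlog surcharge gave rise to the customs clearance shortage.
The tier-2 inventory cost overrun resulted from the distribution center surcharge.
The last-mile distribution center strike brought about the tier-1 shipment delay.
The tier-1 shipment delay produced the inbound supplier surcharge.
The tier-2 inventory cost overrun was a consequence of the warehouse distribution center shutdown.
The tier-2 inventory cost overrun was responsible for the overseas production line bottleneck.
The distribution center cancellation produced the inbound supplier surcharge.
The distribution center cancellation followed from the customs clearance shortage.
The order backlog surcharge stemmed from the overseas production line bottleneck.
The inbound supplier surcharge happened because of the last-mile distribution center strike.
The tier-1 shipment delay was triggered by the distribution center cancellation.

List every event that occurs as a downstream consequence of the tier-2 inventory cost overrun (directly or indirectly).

the customs clearance shortage, the distribution center cancellation, the inbound supplier surcharge, the order backlog surcharge, the overseas production line bottleneck, the tier-1 shipment delay

Direct effects: the overseas production line bottleneck.
2 steps out: the order backlog surcharge, the inbound supplier surcharge.
3 steps out: the customs clearance shortage.
4 steps out: the distribution center cancellation.
5 steps out: the tier-1 shipment delay.
Not reachable from it: the last-mile distribution center strike, the warehouse distribution center shutdown, the distribution center surcharge.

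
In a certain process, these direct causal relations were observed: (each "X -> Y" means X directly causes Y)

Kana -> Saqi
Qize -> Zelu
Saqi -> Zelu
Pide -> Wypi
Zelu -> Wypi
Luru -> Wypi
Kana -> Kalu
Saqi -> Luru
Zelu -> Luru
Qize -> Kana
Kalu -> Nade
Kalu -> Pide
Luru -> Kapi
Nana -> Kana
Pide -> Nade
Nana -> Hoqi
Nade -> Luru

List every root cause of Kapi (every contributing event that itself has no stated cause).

Tracing upstream from Kapi: Kapi ← Luru ← Zelu ← Qize.
A separate upstream branch: Kapi ← Luru ← Saqi ← Kana ← Nana.
Each of those chain origins has no stated cause.

Nana, Qize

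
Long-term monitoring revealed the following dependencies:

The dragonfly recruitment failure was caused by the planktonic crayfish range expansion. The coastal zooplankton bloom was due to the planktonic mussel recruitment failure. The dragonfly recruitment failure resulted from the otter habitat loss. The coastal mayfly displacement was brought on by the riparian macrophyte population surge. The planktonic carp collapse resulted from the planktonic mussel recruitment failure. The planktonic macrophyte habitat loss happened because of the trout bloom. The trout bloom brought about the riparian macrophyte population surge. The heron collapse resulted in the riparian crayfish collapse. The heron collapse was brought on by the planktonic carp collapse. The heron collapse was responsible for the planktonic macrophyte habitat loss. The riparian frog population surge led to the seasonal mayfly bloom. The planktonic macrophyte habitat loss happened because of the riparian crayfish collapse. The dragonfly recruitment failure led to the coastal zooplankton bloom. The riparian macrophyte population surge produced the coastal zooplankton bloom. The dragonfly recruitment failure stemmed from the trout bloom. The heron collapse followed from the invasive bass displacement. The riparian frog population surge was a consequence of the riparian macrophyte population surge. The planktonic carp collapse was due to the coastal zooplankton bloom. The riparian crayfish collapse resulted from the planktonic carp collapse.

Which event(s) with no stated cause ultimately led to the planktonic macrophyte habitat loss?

Tracing upstream from the planktonic macrophyte habitat loss: the planktonic macrophyte habitat loss ← the trout bloom.
A separate upstream branch: the planktonic macrophyte habitat loss ← the heron collapse ← the planktonic carp collapse ← the coastal zooplankton bloom ← the dragonfly recruitment failure ← the planktonic crayfish range expansion.
A separate upstream branch: the planktonic macrophyte habitat loss ← the heron collapse ← the planktonic carp collapse ← the planktonic mussel recruitment failure.
A separate upstream branch: the planktonic macrophyte habitat loss ← the heron collapse ← the planktonic carp collapse ← the coastal zooplankton bloom ← the dragonfly recruitment failure ← the otter habitat loss.
A separate upstream branch: the planktonic macrophyte habitat loss ← the heron collapse ← the invasive bass displacement.
Each of those chain origins has no stated cause.

the invasive bass displacement, the otter habitat loss, the planktonic crayfish range expansion, the planktonic mussel recruitment failure, the trout bloom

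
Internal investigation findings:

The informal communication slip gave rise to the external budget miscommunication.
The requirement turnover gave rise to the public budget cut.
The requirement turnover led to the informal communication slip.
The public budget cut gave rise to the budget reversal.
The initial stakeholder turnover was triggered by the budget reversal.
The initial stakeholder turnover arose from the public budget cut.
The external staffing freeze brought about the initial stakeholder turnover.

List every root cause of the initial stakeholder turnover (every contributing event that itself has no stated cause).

Tracing upstream from the initial stakeholder turnover: the initial stakeholder turnover ← the public budget cut ← the requirement turnover.
A separate upstream branch: the initial stakeholder turnover ← the external staffing freeze.
Each of those chain origins has no stated cause.

the external staffing freeze, the requirement turnover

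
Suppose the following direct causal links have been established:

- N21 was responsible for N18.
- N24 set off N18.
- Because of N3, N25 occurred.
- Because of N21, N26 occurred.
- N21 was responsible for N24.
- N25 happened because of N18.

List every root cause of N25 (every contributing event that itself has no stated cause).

Tracing upstream from N25: N25 ← N18 ← N21.
A separate upstream branch: N25 ← N3.
Each of those chain origins has no stated cause.

N21, N3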